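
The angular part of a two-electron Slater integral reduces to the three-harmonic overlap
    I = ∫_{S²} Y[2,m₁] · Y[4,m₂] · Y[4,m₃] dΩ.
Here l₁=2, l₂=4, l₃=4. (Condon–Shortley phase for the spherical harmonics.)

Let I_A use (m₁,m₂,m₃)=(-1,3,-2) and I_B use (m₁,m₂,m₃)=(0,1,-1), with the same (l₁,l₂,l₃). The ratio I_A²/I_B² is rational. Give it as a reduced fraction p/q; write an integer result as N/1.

525/289

l's match ⇒ only the (l;m) 3-j factors differ between A and B.
A: triangle coeff Δ(2,4,4) = 1/13860; Σ_t [1,2]: t=1:−1/1440 t=2:+1/240 = 1/288; (3j)²=5/132 [(2 4 4; -1 3 -2)], sign=+1
B: triangle coeff Δ(2,4,4) = 1/13860; Σ_t [0,2]: t=0:+1/480 t=1:−1/48 t=2:+1/144 = -17/1440; (3j)²=289/13860 [(2 4 4; 0 1 -1)], sign=+1
I_A²/I_B² = (5/132)/(289/13860) = 525/289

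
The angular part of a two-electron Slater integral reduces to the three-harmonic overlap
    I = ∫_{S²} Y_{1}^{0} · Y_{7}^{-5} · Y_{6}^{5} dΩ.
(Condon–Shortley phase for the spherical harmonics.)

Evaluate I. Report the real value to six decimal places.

Checks pass: Σm=0; 14 even; l₃=6∈[6,8].
(2·1+1)(2·7+1)(2·6+1) = 585
Δ: 2! 0! 12! / 15! → 1/1365
sum: t=1:−1/518400 = -1/518400
3j²(1 7 6; 0 0 0) = Δ·Π!·Σ² = 7/195  (sign -1)
sum: t=1:−1/39916800 = -1/39916800
3j²(1 7 6; 0 -5 5) = Δ·Π!·Σ² = 8/455  (sign +1)
combine: 4πI² = 585·7/195·8/455 = 24/65
take √, sign -1: I = -0.17141310

-0.171413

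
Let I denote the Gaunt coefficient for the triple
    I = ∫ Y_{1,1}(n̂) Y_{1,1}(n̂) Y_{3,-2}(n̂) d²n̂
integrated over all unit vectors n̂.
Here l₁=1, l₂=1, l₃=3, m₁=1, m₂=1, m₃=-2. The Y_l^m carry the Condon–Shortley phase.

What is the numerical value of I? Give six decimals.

triangle: need 0≤l₃≤2, have 3; I=0

0.000000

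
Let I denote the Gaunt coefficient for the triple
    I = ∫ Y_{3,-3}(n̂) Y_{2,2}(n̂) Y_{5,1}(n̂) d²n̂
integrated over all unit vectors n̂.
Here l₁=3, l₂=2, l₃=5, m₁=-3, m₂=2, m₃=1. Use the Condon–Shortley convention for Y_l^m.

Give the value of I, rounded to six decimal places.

-0.023961

Checks pass: Σm=0; 10 even; l₃=5∈[1,5].
(2·3+1)(2·2+1)(2·5+1) = 385
Δ: 0! 6! 4! / 11! → 1/2310
sum: t=0:+1/144 = 1/144
3j²(3 2 5; 0 0 0) = Δ·Π!·Σ² = 10/231  (sign -1)
sum: t=0:+1/17280 = 1/17280
3j²(3 2 5; -3 2 1) = Δ·Π!·Σ² = 1/2310  (sign +1)
combine: 4πI² = 385·10/231·1/2310 = 5/693
take √, sign -1: I = -0.02396147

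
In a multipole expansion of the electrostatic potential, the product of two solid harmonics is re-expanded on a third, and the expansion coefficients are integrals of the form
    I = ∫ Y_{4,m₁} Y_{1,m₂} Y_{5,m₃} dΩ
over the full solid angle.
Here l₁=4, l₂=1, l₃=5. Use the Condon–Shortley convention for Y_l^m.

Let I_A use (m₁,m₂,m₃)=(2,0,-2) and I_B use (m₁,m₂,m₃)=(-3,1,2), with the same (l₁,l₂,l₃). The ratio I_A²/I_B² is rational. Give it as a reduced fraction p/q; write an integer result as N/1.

7/1

Shared (l₁,l₂,l₃)=(4,1,5): N and (l;000)² cancel in I_A²/I_B².
A: Δ = 0!·8!·2!/11! = 1/495; Racah Σ t=0..0: t=0:+1/1440 = 1/1440; ⇒ 3j(4 1 5; 2 0 -2)² = 7/165, sgn -1
B: Δ = 0!·8!·2!/11! = 1/495; Racah Σ t=0..0: t=0:+1/10080 = 1/10080; ⇒ 3j(4 1 5; -3 1 2)² = 1/165, sgn -1
I_A²/I_B² = (7/165)/(1/165) = 7/1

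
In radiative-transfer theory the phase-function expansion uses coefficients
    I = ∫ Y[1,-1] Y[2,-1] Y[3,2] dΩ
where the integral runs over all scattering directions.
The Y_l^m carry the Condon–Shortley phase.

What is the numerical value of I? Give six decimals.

0.261169

m-sum 0 ✓  L=6 even ✓  1≤3≤3 ✓
Π(2lᵢ+1) = 3×5×7 = 105
triangle coeff Δ(1,2,3) = 1/105
Σ_t [0,0]: t=0:+1/4 = 1/4
(3j)²=3/35 [(1 2 3; 0 0 0)], sign=-1
Σ_t [0,0]: t=0:+1/12 = 1/12
(3j)²=2/21 [(1 2 3; -1 -1 2)], sign=-1
⇒ 4πI² = 6/7
I = (+1)√(6/7/(4π)) = 0.26116903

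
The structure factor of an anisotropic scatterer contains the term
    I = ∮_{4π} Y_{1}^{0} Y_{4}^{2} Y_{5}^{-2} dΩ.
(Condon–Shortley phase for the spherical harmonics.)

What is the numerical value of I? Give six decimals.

0.225034

Rules hold: Σm=0, L=10 even, 3≤5≤5.
N = 3·9·11 = 297
Δ = 0!·2!·8!/11! = 1/495
Racah Σ t=0..0: t=0:+1/576 = 1/576
⇒ 3j(1 4 5; 0 0 0)² = 5/99, sgn -1
Racah Σ t=0..0: t=0:+1/1440 = 1/1440
⇒ 3j(1 4 5; 0 2 -2)² = 7/165, sgn -1
4πI² = N·(3j₀)²·(3jₘ)² = 7/11
I = +1·√(0.636364/4π) = 0.22503380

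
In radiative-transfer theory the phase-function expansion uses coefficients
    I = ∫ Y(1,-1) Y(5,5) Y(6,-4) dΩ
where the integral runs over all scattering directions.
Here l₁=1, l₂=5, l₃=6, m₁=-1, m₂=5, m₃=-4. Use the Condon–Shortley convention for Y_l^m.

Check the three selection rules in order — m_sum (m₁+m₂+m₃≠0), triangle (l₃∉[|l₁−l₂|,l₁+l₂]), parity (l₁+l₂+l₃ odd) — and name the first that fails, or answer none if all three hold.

azimuthal sum: -1 + 5 − 4 = 0  ✓
4 ≤ 6 ≤ 6 (triangle on l)  ✓
L = 1 + 5 + 6 = 12 (even)  ✓

none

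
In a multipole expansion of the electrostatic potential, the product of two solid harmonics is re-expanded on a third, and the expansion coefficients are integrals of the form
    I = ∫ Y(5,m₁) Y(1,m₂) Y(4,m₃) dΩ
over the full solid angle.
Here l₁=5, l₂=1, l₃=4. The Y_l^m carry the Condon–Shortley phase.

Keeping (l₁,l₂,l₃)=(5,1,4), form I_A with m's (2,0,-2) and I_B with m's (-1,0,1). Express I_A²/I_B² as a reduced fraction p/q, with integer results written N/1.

7/8

Shared (l₁,l₂,l₃)=(5,1,4): N and (l;000)² cancel in I_A²/I_B².
A: Δ = 2!·8!·0!/11! = 1/495; Racah Σ t=1..1: t=1:−1/1440 = -1/1440; ⇒ 3j(5 1 4; 2 0 -2)² = 7/165, sgn -1
B: Δ = 2!·8!·0!/11! = 1/495; Racah Σ t=1..1: t=1:−1/720 = -1/720; ⇒ 3j(5 1 4; -1 0 1)² = 8/165, sgn +1
I_A²/I_B² = (7/165)/(8/165) = 7/8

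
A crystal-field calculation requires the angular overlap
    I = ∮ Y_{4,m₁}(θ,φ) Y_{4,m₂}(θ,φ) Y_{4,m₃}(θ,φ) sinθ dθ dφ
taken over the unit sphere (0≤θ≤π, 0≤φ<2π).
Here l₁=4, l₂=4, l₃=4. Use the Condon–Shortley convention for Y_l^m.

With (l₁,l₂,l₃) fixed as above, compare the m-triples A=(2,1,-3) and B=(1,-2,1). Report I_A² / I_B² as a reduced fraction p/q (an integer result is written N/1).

Shared (l₁,l₂,l₃)=(4,4,4): N and (l;000)² cancel in I_A²/I_B².
A: Δ = 4!·4!·4!/13! = 1/450450; Racah Σ t=1..2: t=1:−1/864 t=2:+1/576 = 1/1728; ⇒ 3j(4 4 4; 2 1 -3)² = 5/1287, sgn -1
B: Δ = 4!·4!·4!/13! = 1/450450; Racah Σ t=0..2: t=0:+1/576 t=1:−1/144 t=2:+1/576 = -1/288; ⇒ 3j(4 4 4; 1 -2 1)² = 20/1001, sgn +1
I_A²/I_B² = (5/1287)/(20/1001) = 7/36

7/36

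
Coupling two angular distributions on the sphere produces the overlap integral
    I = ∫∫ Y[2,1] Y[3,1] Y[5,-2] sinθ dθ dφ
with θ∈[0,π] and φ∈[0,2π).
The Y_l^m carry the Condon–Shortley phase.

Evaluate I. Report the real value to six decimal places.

0.245532

Checks pass: Σm=0; 10 even; l₃=5∈[1,5].
(2·2+1)(2·3+1)(2·5+1) = 385
Δ: 0! 4! 6! / 11! → 1/2310
sum: t=0:+1/144 = 1/144
3j²(2 3 5; 0 0 0) = Δ·Π!·Σ² = 10/231  (sign -1)
sum: t=0:+1/288 = 1/288
3j²(2 3 5; 1 1 -2) = Δ·Π!·Σ² = 1/22  (sign -1)
combine: 4πI² = 385·10/231·1/22 = 25/33
take √, sign +1: I = 0.24553200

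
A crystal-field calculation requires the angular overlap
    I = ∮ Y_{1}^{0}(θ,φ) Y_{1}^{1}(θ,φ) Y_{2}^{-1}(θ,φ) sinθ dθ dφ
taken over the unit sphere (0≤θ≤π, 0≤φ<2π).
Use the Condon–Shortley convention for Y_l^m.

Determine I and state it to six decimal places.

Checks pass: Σm=0; 4 even; l₃=2∈[0,2].
(2·1+1)(2·1+1)(2·2+1) = 45
Δ: 0! 2! 2! / 5! → 1/30
sum: t=0:+1/1 = 1/1
3j²(1 1 2; 0 0 0) = Δ·Π!·Σ² = 2/15  (sign +1)
sum: t=0:+1/2 = 1/2
3j²(1 1 2; 0 1 -1) = Δ·Π!·Σ² = 1/10  (sign -1)
combine: 4πI² = 45·2/15·1/10 = 3/5
take √, sign -1: I = -0.21850969

-0.218510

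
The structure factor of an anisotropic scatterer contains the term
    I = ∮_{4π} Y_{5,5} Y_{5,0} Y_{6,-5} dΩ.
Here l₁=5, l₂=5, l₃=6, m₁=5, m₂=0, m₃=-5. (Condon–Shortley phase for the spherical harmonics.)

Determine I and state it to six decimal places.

-0.152641

m-sum 0 ✓  L=16 even ✓  0≤6≤10 ✓
Π(2lᵢ+1) = 11×11×13 = 1573
triangle coeff Δ(5,5,6) = 1/28588560
Σ_t [0,4]: t=0:+1/345600 t=1:−1/13824 t=2:+1/5184 t=3:−1/13824 t=4:+1/345600 = 7/129600
(3j)²=80/7293 [(5 5 6; 0 0 0)], sign=+1
Σ_t [0,0]: t=0:+1/2073600 = 1/2073600
(3j)²=15/884 [(5 5 6; 5 0 -5)], sign=-1
⇒ 4πI² = 1100/3757
I = (-1)√(1100/3757/(4π)) = -0.15264086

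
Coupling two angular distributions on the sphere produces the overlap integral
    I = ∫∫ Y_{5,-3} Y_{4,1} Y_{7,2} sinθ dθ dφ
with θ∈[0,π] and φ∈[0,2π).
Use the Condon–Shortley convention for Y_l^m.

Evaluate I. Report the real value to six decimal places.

Rules hold: Σm=0, L=16 even, 1≤7≤9.
N = 11·9·15 = 1485
Δ = 2!·8!·6!/17! = 1/6126120
Racah Σ t=0..2: t=0:+1/69120 t=1:−1/20736 t=2:+1/69120 = -1/51840
⇒ 3j(5 4 7; 0 0 0)² = 280/21879, sgn +1
Racah Σ t=0..2: t=0:+1/9676800 t=1:−1/241920 t=2:+1/103680 = 163/29030400
⇒ 3j(5 4 7; -3 1 2)² = 26569/2042040, sgn -1
4πI² = N·(3j₀)²·(3jₘ)² = 132845/537251
I = -1·√(0.247268/4π) = -0.14027461

-0.140275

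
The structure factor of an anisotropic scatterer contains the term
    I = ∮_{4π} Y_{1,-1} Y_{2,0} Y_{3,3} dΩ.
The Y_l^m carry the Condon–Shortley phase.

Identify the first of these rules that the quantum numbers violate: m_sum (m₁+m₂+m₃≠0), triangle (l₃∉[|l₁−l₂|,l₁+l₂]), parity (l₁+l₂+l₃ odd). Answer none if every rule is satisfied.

m₁+m₂+m₃ = -1 + 0 + 3 = 2  ✗
triangle: |1−2|=1 ≤ l₃=3 ≤ 1+2=3
parity: l₁+l₂+l₃ = 6 is even

m_sum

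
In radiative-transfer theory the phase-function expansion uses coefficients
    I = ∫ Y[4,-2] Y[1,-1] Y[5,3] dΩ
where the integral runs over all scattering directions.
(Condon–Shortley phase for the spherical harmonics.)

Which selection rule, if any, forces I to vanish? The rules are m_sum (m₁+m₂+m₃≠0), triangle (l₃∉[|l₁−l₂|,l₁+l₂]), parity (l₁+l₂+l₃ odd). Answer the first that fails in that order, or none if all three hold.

none

azimuthal sum: -2 − 1 + 3 = 0  ✓
3 ≤ 5 ≤ 5 (triangle on l)  ✓
L = 4 + 1 + 5 = 10 (even)  ✓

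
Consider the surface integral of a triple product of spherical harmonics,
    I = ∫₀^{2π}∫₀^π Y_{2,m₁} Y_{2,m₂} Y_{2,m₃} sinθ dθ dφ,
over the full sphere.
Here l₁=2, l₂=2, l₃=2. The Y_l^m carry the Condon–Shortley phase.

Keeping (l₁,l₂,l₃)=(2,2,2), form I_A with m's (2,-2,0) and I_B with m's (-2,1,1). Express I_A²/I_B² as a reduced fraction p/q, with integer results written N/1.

2/3

l's match ⇒ only the (l;m) 3-j factors differ between A and B.
A: triangle coeff Δ(2,2,2) = 1/630; Σ_t [0,0]: t=0:+1/8 = 1/8; (3j)²=2/35 [(2 2 2; 2 -2 0)], sign=+1
B: triangle coeff Δ(2,2,2) = 1/630; Σ_t [2,2]: t=2:+1/4 = 1/4; (3j)²=3/35 [(2 2 2; -2 1 1)], sign=-1
I_A²/I_B² = (2/35)/(3/35) = 2/3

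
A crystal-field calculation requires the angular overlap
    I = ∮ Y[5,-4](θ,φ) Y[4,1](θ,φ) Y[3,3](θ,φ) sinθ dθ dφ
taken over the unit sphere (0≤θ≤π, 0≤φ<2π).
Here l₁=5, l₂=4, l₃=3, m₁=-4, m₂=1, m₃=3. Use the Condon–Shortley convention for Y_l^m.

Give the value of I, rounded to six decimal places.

Rules hold: Σm=0, L=12 even, 1≤3≤9.
N = 11·9·7 = 693
Δ = 6!·4!·2!/13! = 1/180180
Racah Σ t=2..4: t=2:+1/576 t=3:−1/144 t=4:+1/576 = -1/288
⇒ 3j(5 4 3; 0 0 0)² = 20/1001, sgn +1
Racah Σ t=5..5: t=5:−1/5760 = -1/5760
⇒ 3j(5 4 3; -4 1 3)² = 9/286, sgn -1
4πI² = N·(3j₀)²·(3jₘ)² = 810/1859
I = -1·√(0.435718/4π) = -0.18620781

-0.186208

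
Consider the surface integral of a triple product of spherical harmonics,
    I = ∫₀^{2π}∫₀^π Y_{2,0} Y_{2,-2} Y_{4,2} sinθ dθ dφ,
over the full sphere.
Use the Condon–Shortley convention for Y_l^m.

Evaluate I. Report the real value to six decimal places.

m-sum 0 ✓  L=8 even ✓  0≤4≤4 ✓
Π(2lᵢ+1) = 5×5×9 = 225
triangle coeff Δ(2,2,4) = 1/630
Σ_t [0,0]: t=0:+1/16 = 1/16
(3j)²=2/35 [(2 2 4; 0 0 0)], sign=+1
Σ_t [0,0]: t=0:+1/96 = 1/96
(3j)²=1/42 [(2 2 4; 0 -2 2)], sign=+1
⇒ 4πI² = 15/49
I = (+1)√(15/49/(4π)) = 0.15607835

0.156078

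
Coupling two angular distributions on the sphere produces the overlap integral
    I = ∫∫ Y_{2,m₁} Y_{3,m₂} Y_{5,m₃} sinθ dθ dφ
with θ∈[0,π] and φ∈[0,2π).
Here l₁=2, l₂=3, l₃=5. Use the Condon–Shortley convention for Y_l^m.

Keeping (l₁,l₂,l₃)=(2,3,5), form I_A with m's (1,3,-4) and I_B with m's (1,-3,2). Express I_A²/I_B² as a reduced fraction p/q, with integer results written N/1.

l's match ⇒ only the (l;m) 3-j factors differ between A and B.
A: triangle coeff Δ(2,3,5) = 1/2310; Σ_t [0,0]: t=0:+1/4320 = 1/4320; (3j)²=2/55 [(2 3 5; 1 3 -4)], sign=-1
B: triangle coeff Δ(2,3,5) = 1/2310; Σ_t [0,0]: t=0:+1/4320 = 1/4320; (3j)²=1/330 [(2 3 5; 1 -3 2)], sign=-1
I_A²/I_B² = (2/55)/(1/330) = 12/1

12/1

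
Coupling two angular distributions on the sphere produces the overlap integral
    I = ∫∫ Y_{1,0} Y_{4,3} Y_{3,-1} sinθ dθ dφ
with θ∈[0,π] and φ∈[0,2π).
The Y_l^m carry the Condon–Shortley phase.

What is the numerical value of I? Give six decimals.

0.000000

m-sum = 0 + 3 − 1 = 2 ≠ 0 ⇒ I = 0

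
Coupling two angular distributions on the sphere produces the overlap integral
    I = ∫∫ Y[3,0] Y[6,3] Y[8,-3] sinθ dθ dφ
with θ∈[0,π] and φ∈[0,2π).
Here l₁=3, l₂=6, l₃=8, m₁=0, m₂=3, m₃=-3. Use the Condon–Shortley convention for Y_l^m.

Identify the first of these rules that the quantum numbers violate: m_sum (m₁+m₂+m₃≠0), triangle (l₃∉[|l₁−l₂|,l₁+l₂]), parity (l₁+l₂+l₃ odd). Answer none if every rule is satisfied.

parity

azimuthal sum: 0 + 3 − 3 = 0  ✓
3 ≤ 8 ≤ 9 (triangle on l)  ✓
L = 3 + 6 + 8 = 17 (odd)  ✗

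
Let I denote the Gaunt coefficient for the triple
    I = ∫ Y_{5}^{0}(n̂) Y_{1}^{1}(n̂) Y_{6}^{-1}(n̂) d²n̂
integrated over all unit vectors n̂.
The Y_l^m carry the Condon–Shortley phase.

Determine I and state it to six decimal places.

Rules hold: Σm=0, L=12 even, 4≤6≤6.
N = 11·3·13 = 429
Δ = 0!·10!·2!/13! = 1/858
Racah Σ t=0..0: t=0:+1/14400 = 1/14400
⇒ 3j(5 1 6; 0 0 0)² = 6/143, sgn +1
Racah Σ t=0..0: t=0:+1/28800 = 1/28800
⇒ 3j(5 1 6; 0 1 -1)² = 7/286, sgn -1
4πI² = N·(3j₀)²·(3jₘ)² = 63/143
I = -1·√(0.440559/4π) = -0.18723944

-0.187239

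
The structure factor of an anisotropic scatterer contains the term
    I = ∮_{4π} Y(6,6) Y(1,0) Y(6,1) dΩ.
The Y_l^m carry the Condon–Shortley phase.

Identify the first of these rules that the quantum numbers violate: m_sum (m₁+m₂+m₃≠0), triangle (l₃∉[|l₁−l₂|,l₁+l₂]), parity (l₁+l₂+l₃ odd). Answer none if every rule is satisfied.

m_sum

azimuthal sum: 6 + 0 + 1 = 7  ✗
5 ≤ 6 ≤ 7 (triangle on l)
L = 6 + 1 + 6 = 13 (odd)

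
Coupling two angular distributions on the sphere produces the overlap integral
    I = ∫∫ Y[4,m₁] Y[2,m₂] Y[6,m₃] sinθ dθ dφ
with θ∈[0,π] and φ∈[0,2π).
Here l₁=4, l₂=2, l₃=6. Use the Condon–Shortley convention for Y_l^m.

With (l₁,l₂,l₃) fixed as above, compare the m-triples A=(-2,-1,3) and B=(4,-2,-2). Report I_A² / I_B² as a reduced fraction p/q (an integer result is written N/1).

Shared (l₁,l₂,l₃)=(4,2,6): N and (l;000)² cancel in I_A²/I_B².
A: Δ = 0!·8!·4!/13! = 1/6435; Racah Σ t=0..0: t=0:+1/8640 = 1/8640; ⇒ 3j(4 2 6; -2 -1 3)² = 28/715, sgn -1
B: Δ = 0!·8!·4!/13! = 1/6435; Racah Σ t=0..0: t=0:+1/967680 = 1/967680; ⇒ 3j(4 2 6; 4 -2 -2)² = 1/6435, sgn +1
I_A²/I_B² = (28/715)/(1/6435) = 252/1

252/1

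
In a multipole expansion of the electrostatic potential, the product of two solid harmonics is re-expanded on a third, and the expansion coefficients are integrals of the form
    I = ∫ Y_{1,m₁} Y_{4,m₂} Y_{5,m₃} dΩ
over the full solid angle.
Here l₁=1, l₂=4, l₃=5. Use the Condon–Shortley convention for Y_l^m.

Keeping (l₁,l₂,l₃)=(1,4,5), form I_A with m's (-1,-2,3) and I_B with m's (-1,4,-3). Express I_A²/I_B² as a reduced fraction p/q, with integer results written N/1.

l's match ⇒ only the (l;m) 3-j factors differ between A and B.
A: triangle coeff Δ(1,4,5) = 1/495; Σ_t [0,0]: t=0:+1/2880 = 1/2880; (3j)²=28/495 [(1 4 5; -1 -2 3)], sign=+1
B: triangle coeff Δ(1,4,5) = 1/495; Σ_t [0,0]: t=0:+1/80640 = 1/80640; (3j)²=1/495 [(1 4 5; -1 4 -3)], sign=+1
I_A²/I_B² = (28/495)/(1/495) = 28/1

28/1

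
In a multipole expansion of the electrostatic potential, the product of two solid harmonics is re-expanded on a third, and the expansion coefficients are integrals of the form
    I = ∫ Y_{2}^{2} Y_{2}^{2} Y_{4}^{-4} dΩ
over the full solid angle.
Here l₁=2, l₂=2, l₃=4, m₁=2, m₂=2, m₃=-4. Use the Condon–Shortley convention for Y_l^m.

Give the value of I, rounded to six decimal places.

m-sum 0 ✓  L=8 even ✓  0≤4≤4 ✓
Π(2lᵢ+1) = 5×5×9 = 225
triangle coeff Δ(2,2,4) = 1/630
Σ_t [0,0]: t=0:+1/16 = 1/16
(3j)²=2/35 [(2 2 4; 0 0 0)], sign=+1
Σ_t [0,0]: t=0:+1/576 = 1/576
(3j)²=1/9 [(2 2 4; 2 2 -4)], sign=+1
⇒ 4πI² = 10/7
I = (+1)√(10/7/(4π)) = 0.33716777

0.337168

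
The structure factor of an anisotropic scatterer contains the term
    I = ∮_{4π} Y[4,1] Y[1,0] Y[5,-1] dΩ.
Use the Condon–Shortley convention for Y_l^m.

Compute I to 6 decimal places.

m-sum 0 ✓  L=10 even ✓  3≤5≤5 ✓
Π(2lᵢ+1) = 9×3×11 = 297
triangle coeff Δ(4,1,5) = 1/495
Σ_t [0,0]: t=0:+1/576 = 1/576
(3j)²=5/99 [(4 1 5; 0 0 0)], sign=-1
Σ_t [0,0]: t=0:+1/720 = 1/720
(3j)²=8/165 [(4 1 5; 1 0 -1)], sign=+1
⇒ 4πI² = 8/11
I = (-1)√(8/11/(4π)) = -0.24057125

-0.240571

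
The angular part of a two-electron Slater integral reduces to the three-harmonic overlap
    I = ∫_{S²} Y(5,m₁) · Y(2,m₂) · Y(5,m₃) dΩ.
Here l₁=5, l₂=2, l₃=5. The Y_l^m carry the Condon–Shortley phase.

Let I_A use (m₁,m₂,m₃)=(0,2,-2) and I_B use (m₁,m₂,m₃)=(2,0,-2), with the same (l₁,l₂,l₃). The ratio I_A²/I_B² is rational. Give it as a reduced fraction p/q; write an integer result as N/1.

l's match ⇒ only the (l;m) 3-j factors differ between A and B.
A: triangle coeff Δ(5,2,5) = 1/38610; Σ_t [2,2]: t=2:+1/2880 = 1/2880; (3j)²=14/429 [(5 2 5; 0 2 -2)], sign=-1
B: triangle coeff Δ(5,2,5) = 1/38610; Σ_t [0,2]: t=0:+1/2880 t=1:−1/1440 t=2:+1/20160 = -1/3360; (3j)²=6/715 [(5 2 5; 2 0 -2)], sign=+1
I_A²/I_B² = (14/429)/(6/715) = 35/9

35/9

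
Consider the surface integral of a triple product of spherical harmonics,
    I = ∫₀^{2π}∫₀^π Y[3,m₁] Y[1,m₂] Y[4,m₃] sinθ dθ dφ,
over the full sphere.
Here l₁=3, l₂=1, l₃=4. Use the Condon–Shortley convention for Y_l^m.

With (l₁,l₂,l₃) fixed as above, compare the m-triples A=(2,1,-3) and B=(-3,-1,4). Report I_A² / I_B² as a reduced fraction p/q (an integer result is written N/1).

l's match ⇒ only the (l;m) 3-j factors differ between A and B.
A: triangle coeff Δ(3,1,4) = 1/252; Σ_t [0,0]: t=0:+1/240 = 1/240; (3j)²=1/12 [(3 1 4; 2 1 -3)], sign=-1
B: triangle coeff Δ(3,1,4) = 1/252; Σ_t [0,0]: t=0:+1/1440 = 1/1440; (3j)²=1/9 [(3 1 4; -3 -1 4)], sign=+1
I_A²/I_B² = (1/12)/(1/9) = 3/4

3/4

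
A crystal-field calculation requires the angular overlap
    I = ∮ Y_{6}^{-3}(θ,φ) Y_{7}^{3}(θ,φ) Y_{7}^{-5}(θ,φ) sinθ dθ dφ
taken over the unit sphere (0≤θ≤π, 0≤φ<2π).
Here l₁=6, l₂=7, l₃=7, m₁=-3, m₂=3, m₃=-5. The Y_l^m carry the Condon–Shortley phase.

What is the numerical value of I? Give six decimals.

0.000000

Σmᵢ = -5 ≠ 0, so the φ-integral vanishes; I = 0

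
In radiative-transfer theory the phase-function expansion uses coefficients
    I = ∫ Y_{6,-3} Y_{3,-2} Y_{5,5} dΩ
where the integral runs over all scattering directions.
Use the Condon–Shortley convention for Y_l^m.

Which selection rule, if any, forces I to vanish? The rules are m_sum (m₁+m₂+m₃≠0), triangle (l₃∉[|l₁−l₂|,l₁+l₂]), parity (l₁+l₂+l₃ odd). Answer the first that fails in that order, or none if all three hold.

azimuthal sum: -3 − 2 + 5 = 0  ✓
3 ≤ 5 ≤ 9 (triangle on l)  ✓
L = 6 + 3 + 5 = 14 (even)  ✓

none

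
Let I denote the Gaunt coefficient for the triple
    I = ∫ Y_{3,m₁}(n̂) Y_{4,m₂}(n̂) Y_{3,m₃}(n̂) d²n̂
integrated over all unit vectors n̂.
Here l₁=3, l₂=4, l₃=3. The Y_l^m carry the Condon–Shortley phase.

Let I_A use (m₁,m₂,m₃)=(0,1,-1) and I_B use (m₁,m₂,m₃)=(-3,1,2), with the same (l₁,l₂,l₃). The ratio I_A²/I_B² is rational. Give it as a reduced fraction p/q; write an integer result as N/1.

1/2

Shared (l₁,l₂,l₃)=(3,4,3): N and (l;000)² cancel in I_A²/I_B².
A: Δ = 4!·2!·4!/11! = 1/34650; Racah Σ t=1..3: t=1:−1/288 t=2:+1/24 t=3:−1/48 = 5/288; ⇒ 3j(3 4 3; 0 1 -1)² = 5/462, sgn +1
B: Δ = 4!·2!·4!/11! = 1/34650; Racah Σ t=4..4: t=4:+1/288 = 1/288; ⇒ 3j(3 4 3; -3 1 2)² = 5/231, sgn -1
I_A²/I_B² = (5/462)/(5/231) = 1/2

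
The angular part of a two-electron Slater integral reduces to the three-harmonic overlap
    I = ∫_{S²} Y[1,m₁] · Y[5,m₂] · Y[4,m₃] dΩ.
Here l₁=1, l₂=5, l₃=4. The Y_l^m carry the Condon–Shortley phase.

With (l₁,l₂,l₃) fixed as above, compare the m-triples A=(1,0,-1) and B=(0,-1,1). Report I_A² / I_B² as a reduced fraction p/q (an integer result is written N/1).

5/12

Same 1,5,4: normalisation and zero-m 3j drop out of the ratio.
A: Δ: 2! 0! 8! / 11! → 1/495; sum: t=0:+1/1440 = 1/1440; 3j²(1 5 4; 1 0 -1) = Δ·Π!·Σ² = 2/99  (sign -1)
B: Δ: 2! 0! 8! / 11! → 1/495; sum: t=1:−1/720 = -1/720; 3j²(1 5 4; 0 -1 1) = Δ·Π!·Σ² = 8/165  (sign +1)
I_A²/I_B² = (2/99)/(8/165) = 5/12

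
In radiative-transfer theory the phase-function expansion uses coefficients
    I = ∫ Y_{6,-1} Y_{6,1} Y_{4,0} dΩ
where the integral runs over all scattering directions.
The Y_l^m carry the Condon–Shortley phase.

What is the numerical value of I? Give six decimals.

Rules hold: Σm=0, L=16 even, 0≤4≤12.
N = 13·13·9 = 1521
Δ = 8!·4!·4!/17! = 1/15315300
Racah Σ t=2..6: t=2:+1/829440 t=3:−1/25920 t=4:+1/9216 t=5:−1/25920 t=6:+1/829440 = 7/207360
⇒ 3j(6 6 4; 0 0 0)² = 28/2431, sgn +1
Racah Σ t=3..7: t=3:−1/414720 t=4:+1/20736 t=5:−1/11520 t=6:+1/51840 t=7:−1/2903040 = -1/45360
⇒ 3j(6 6 4; -1 1 0)² = 1024/153153, sgn -1
4πI² = N·(3j₀)²·(3jₘ)² = 4096/34969
I = -1·√(0.117132/4π) = -0.09654581

-0.096546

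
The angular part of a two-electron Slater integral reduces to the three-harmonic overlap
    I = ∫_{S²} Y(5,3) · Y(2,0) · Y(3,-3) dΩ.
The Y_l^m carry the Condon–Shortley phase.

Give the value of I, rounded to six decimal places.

-0.126792

Checks pass: Σm=0; 10 even; l₃=3∈[3,7].
(2·5+1)(2·2+1)(2·3+1) = 385
Δ: 4! 6! 0! / 11! → 1/2310
sum: t=2:+1/144 = 1/144
3j²(5 2 3; 0 0 0) = Δ·Π!·Σ² = 10/231  (sign -1)
sum: t=2:+1/2880 = 1/2880
3j²(5 2 3; 3 0 -3) = Δ·Π!·Σ² = 2/165  (sign +1)
combine: 4πI² = 385·10/231·2/165 = 20/99
take √, sign -1: I = -0.12679218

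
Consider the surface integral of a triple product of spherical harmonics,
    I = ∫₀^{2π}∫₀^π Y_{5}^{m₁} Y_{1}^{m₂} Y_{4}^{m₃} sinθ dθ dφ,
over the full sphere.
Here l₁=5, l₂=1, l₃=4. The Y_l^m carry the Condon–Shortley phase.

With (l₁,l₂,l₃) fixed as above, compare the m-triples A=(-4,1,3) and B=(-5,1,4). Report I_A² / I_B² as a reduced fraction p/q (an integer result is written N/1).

4/5

Shared (l₁,l₂,l₃)=(5,1,4): N and (l;000)² cancel in I_A²/I_B².
A: Δ = 2!·8!·0!/11! = 1/495; Racah Σ t=2..2: t=2:+1/10080 = 1/10080; ⇒ 3j(5 1 4; -4 1 3)² = 4/55, sgn -1
B: Δ = 2!·8!·0!/11! = 1/495; Racah Σ t=2..2: t=2:+1/80640 = 1/80640; ⇒ 3j(5 1 4; -5 1 4)² = 1/11, sgn +1
I_A²/I_B² = (4/55)/(1/11) = 4/5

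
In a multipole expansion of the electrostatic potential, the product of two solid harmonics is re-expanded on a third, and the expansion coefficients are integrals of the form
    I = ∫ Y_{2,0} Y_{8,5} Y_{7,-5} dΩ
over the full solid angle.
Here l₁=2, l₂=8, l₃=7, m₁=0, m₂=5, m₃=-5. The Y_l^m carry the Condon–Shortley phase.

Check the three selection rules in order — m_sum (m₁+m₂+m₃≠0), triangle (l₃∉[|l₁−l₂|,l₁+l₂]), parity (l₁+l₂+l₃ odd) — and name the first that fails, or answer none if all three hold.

m₁+m₂+m₃ = 0 + 5 − 5 = 0  ✓
triangle: |2−8|=6 ≤ l₃=7 ≤ 2+8=10  ✓
parity: l₁+l₂+l₃ = 17 is odd  ✗

parity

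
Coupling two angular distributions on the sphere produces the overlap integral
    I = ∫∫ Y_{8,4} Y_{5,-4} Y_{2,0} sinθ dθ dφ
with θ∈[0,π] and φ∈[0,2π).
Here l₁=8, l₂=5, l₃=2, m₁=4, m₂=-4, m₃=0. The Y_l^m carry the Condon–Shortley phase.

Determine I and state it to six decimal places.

0.000000

triangle: need 3≤l₃≤13, have 2; I=0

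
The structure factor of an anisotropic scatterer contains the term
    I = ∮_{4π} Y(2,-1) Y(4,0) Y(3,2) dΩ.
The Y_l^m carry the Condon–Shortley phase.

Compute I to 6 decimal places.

-1 + 0 + 2 = 1 ≠ 0: azimuthal integral kills it; I = 0

0.000000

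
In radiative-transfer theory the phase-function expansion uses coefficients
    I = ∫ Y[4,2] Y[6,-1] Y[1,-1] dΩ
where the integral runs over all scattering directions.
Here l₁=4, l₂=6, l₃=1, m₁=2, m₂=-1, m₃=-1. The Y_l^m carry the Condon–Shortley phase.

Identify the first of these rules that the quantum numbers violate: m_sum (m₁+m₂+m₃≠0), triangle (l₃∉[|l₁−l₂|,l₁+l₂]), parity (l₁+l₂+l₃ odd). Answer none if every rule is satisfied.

Σmᵢ = 0  ✓
l₃∈[|l₁−l₂|,l₁+l₂]=[2,10], have l₃=1  ✗
Σlᵢ = 11 ⇒ odd

triangle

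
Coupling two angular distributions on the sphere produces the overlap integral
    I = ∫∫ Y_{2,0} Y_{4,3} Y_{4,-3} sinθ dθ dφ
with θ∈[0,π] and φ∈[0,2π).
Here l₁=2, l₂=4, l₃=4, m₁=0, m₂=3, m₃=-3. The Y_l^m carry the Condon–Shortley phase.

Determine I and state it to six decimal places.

m-sum 0 ✓  L=10 even ✓  2≤4≤6 ✓
Π(2lᵢ+1) = 5×9×9 = 405
triangle coeff Δ(2,4,4) = 1/13860
Σ_t [0,2]: t=0:+1/192 t=1:−1/36 t=2:+1/192 = -5/288
(3j)²=20/693 [(2 4 4; 0 0 0)], sign=-1
Σ_t [1,2]: t=1:−1/720 t=2:+1/480 = 1/1440
(3j)²=7/1980 [(2 4 4; 0 3 -3)], sign=-1
⇒ 4πI² = 5/121
I = (+1)√(5/121/(4π)) = 0.05734392

0.057344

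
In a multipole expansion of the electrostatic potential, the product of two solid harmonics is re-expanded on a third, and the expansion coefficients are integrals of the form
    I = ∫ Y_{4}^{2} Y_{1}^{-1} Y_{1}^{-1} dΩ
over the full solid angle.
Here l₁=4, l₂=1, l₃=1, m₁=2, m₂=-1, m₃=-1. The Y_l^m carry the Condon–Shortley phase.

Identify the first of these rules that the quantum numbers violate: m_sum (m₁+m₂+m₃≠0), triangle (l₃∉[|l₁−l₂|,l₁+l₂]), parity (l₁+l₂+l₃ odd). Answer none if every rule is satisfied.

Σmᵢ = 0  ✓
l₃∈[|l₁−l₂|,l₁+l₂]=[3,5], have l₃=1  ✗
Σlᵢ = 6 ⇒ even

triangle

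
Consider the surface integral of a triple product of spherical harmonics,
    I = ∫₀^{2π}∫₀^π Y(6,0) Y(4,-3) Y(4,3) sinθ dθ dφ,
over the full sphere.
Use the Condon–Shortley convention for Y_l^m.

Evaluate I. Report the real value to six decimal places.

-0.120915

m-sum 0 ✓  L=14 even ✓  2≤4≤10 ✓
Π(2lᵢ+1) = 13×9×9 = 1053
triangle coeff Δ(6,4,4) = 1/1261260
Σ_t [2,4]: t=2:+1/4608 t=3:−1/1296 t=4:+1/4608 = -7/20736
(3j)²=20/1287 [(6 4 4; 0 0 0)], sign=-1
Σ_t [0,1]: t=0:+1/518400 t=1:−1/28800 = -17/518400
(3j)²=289/25740 [(6 4 4; 0 -3 3)], sign=+1
⇒ 4πI² = 289/1573
I = (-1)√(289/1573/(4π)) = -0.12091485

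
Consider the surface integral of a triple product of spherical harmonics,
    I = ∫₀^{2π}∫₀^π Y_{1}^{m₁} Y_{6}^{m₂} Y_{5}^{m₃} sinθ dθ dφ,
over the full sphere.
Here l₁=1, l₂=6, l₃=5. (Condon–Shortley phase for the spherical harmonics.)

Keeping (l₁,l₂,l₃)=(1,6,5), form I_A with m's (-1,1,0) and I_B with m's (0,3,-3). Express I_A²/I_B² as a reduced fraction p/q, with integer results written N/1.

7/9

Shared (l₁,l₂,l₃)=(1,6,5): N and (l;000)² cancel in I_A²/I_B².
A: Δ = 2!·0!·10!/13! = 1/858; Racah Σ t=2..2: t=2:+1/28800 = 1/28800; ⇒ 3j(1 6 5; -1 1 0)² = 7/286, sgn -1
B: Δ = 2!·0!·10!/13! = 1/858; Racah Σ t=1..1: t=1:−1/80640 = -1/80640; ⇒ 3j(1 6 5; 0 3 -3)² = 9/286, sgn -1
I_A²/I_B² = (7/286)/(9/286) = 7/9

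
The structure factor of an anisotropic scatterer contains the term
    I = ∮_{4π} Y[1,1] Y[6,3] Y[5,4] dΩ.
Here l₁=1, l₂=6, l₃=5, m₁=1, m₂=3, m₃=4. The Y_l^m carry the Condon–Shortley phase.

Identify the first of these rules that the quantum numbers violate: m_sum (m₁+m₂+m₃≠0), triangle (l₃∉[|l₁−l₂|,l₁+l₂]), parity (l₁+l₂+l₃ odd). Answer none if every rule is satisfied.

m_sum

Σmᵢ = 8  ✗
l₃∈[|l₁−l₂|,l₁+l₂]=[5,7], have l₃=5
Σlᵢ = 12 ⇒ even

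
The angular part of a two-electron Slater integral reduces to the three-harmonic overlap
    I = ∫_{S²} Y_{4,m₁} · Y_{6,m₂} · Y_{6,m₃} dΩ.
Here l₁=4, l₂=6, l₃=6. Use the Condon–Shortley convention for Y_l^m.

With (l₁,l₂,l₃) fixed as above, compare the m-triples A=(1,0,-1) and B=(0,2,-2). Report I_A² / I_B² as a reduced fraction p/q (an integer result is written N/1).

840/121

Same 4,6,6: normalisation and zero-m 3j drop out of the ratio.
A: Δ: 4! 4! 8! / 17! → 1/15315300; sum: t=0:+1/207360 t=1:−1/17280 t=2:+1/13824 t=3:−1/103680 = 1/103680; 3j²(4 6 6; 1 0 -1) = Δ·Π!·Σ² = 10/7293  (sign -1)
B: Δ: 4! 4! 8! / 17! → 1/15315300; sum: t=0:+1/23224320 t=1:−1/181440 t=2:+1/23040 t=3:−1/25920 t=4:+1/331776 = 11/4644864; 3j²(4 6 6; 0 2 -2) = Δ·Π!·Σ² = 11/55692  (sign +1)
I_A²/I_B² = (10/7293)/(11/55692) = 840/121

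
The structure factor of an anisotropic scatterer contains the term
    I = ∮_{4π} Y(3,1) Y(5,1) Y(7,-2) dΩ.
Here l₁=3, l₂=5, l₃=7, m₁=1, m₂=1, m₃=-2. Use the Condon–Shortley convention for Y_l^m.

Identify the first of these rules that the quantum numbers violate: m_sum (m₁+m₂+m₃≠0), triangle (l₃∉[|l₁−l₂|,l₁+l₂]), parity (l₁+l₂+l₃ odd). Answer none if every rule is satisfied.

m₁+m₂+m₃ = 1 + 1 − 2 = 0  ✓
triangle: |3−5|=2 ≤ l₃=7 ≤ 3+5=8  ✓
parity: l₁+l₂+l₃ = 15 is odd  ✗

parity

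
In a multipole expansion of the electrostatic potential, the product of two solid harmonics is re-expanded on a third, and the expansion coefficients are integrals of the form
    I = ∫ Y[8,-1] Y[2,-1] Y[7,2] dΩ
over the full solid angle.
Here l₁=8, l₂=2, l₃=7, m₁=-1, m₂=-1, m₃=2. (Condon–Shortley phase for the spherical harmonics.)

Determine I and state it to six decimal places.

L=17 odd ⇒ parity kills the (l;000) factor ⇒ I = 0

0.000000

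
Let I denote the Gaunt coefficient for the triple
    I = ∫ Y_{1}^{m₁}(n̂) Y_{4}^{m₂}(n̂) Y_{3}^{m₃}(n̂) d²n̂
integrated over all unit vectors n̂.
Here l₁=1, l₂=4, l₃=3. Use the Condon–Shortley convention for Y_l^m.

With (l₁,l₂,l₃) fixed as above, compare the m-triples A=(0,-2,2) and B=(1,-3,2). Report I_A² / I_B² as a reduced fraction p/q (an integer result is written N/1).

4/7

l's match ⇒ only the (l;m) 3-j factors differ between A and B.
A: triangle coeff Δ(1,4,3) = 1/252; Σ_t [1,1]: t=1:−1/120 = -1/120; (3j)²=1/21 [(1 4 3; 0 -2 2)], sign=+1
B: triangle coeff Δ(1,4,3) = 1/252; Σ_t [0,0]: t=0:+1/240 = 1/240; (3j)²=1/12 [(1 4 3; 1 -3 2)], sign=-1
I_A²/I_B² = (1/21)/(1/12) = 4/7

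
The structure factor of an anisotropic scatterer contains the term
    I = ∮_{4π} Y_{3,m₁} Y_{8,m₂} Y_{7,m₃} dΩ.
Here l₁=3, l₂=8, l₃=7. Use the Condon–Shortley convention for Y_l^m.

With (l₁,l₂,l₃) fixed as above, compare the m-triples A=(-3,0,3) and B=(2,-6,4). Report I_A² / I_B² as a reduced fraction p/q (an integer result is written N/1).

l's match ⇒ only the (l;m) 3-j factors differ between A and B.
A: triangle coeff Δ(3,8,7) = 1/5290740; Σ_t [4,4]: t=4:+1/46448640 = 1/46448640; (3j)²=75/8398 [(3 8 7; -3 0 3)], sign=+1
B: triangle coeff Δ(3,8,7) = 1/5290740; Σ_t [0,1]: t=0:+1/174182400 t=1:−1/479001600 = 1/273715200; (3j)²=49/3876 [(3 8 7; 2 -6 4)], sign=-1
I_A²/I_B² = (75/8398)/(49/3876) = 450/637

450/637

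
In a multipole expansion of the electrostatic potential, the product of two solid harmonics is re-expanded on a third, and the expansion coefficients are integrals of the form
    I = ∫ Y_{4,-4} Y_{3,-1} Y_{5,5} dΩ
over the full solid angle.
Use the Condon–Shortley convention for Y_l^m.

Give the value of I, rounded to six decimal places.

0.189625

m-sum 0 ✓  L=12 even ✓  1≤5≤7 ✓
Π(2lᵢ+1) = 9×7×11 = 693
triangle coeff Δ(4,3,5) = 1/180180
Σ_t [0,2]: t=0:+1/576 t=1:−1/144 t=2:+1/576 = -1/288
(3j)²=20/1001 [(4 3 5; 0 0 0)], sign=+1
Σ_t [2,2]: t=2:+1/34560 = 1/34560
(3j)²=14/429 [(4 3 5; -4 -1 5)], sign=+1
⇒ 4πI² = 840/1859
I = (+1)√(840/1859/(4π)) = 0.18962475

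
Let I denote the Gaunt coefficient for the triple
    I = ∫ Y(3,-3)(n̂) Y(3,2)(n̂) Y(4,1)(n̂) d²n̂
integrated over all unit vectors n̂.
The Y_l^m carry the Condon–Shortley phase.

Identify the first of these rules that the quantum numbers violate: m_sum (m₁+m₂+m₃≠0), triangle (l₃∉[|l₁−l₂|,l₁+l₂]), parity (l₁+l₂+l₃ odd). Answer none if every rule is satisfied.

m₁+m₂+m₃ = -3 + 2 + 1 = 0  ✓
triangle: |3−3|=0 ≤ l₃=4 ≤ 3+3=6  ✓
parity: l₁+l₂+l₃ = 10 is even  ✓

none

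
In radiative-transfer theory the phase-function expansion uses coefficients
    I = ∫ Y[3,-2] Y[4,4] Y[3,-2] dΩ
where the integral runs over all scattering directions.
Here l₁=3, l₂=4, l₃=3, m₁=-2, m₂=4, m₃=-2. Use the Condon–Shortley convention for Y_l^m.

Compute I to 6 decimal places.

0.214561

Rules hold: Σm=0, L=10 even, 1≤3≤7.
N = 7·9·7 = 441
Δ = 4!·2!·4!/11! = 1/34650
Racah Σ t=1..3: t=1:−1/72 t=2:+1/16 t=3:−1/72 = 5/144
⇒ 3j(3 4 3; 0 0 0)² = 2/77, sgn -1
Racah Σ t=4..4: t=4:+1/576 = 1/576
⇒ 3j(3 4 3; -2 4 -2)² = 5/99, sgn -1
4πI² = N·(3j₀)²·(3jₘ)² = 70/121
I = +1·√(0.578512/4π) = 0.21456131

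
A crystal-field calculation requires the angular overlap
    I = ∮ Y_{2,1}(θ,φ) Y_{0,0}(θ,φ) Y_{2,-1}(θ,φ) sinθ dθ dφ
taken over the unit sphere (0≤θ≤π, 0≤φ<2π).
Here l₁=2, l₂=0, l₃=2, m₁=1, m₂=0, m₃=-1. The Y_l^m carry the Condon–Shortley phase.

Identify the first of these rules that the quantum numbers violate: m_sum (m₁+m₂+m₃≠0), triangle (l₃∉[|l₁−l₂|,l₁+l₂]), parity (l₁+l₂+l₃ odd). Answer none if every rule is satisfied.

Σmᵢ = 0  ✓
l₃∈[|l₁−l₂|,l₁+l₂]=[2,2], have l₃=2  ✓
Σlᵢ = 4 ⇒ even  ✓

none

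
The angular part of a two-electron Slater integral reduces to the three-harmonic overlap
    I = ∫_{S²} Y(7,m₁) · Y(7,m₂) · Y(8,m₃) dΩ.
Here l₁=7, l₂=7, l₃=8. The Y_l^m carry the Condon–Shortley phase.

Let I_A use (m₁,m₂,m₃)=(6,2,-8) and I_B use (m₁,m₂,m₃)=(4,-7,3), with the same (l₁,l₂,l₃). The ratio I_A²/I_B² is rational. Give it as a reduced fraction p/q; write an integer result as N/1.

351/539

l's match ⇒ only the (l;m) 3-j factors differ between A and B.
A: triangle coeff Δ(7,7,8) = 1/22086194130; Σ_t [1,1]: t=1:−1/195084288000 = -1/195084288000; (3j)²=351/52003 [(7 7 8; 6 2 -8)], sign=-1
B: triangle coeff Δ(7,7,8) = 1/22086194130; Σ_t [0,0]: t=0:+1/20901888000 = 1/20901888000; (3j)²=77/7429 [(7 7 8; 4 -7 3)], sign=-1
I_A²/I_B² = (351/52003)/(77/7429) = 351/539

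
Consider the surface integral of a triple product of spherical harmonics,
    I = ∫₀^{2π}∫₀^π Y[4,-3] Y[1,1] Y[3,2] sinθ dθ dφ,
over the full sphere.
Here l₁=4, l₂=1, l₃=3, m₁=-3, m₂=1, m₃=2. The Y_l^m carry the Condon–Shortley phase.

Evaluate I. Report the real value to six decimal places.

-0.282095

m-sum 0 ✓  L=8 even ✓  3≤3≤5 ✓
Π(2lᵢ+1) = 9×3×7 = 189
triangle coeff Δ(4,1,3) = 1/252
Σ_t [1,1]: t=1:−1/36 = -1/36
(3j)²=4/63 [(4 1 3; 0 0 0)], sign=+1
Σ_t [2,2]: t=2:+1/240 = 1/240
(3j)²=1/12 [(4 1 3; -3 1 2)], sign=-1
⇒ 4πI² = 1/1
I = (-1)√(1/1/(4π)) = -0.28209479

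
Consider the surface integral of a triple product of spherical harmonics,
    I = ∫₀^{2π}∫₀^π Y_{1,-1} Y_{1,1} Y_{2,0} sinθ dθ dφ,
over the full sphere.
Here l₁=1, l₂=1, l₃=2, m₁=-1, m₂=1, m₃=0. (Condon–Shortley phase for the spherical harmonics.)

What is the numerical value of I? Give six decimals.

0.126157

Rules hold: Σm=0, L=4 even, 0≤2≤2.
N = 3·3·5 = 45
Δ = 0!·2!·2!/5! = 1/30
Racah Σ t=0..0: t=0:+1/1 = 1/1
⇒ 3j(1 1 2; 0 0 0)² = 2/15, sgn +1
Racah Σ t=0..0: t=0:+1/4 = 1/4
⇒ 3j(1 1 2; -1 1 0)² = 1/30, sgn +1
4πI² = N·(3j₀)²·(3jₘ)² = 1/5
I = +1·√(0.2/4π) = 0.12615663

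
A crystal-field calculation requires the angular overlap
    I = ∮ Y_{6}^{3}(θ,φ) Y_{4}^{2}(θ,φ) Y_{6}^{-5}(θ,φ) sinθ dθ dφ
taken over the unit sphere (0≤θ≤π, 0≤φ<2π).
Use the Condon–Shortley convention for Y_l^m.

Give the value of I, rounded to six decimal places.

-0.147064

m-sum 0 ✓  L=16 even ✓  2≤6≤10 ✓
Π(2lᵢ+1) = 13×9×13 = 1521
triangle coeff Δ(6,4,6) = 1/15315300
Σ_t [0,4]: t=0:+1/829440 t=1:−1/25920 t=2:+1/9216 t=3:−1/25920 t=4:+1/829440 = 7/207360
(3j)²=28/2431 [(6 4 6; 0 0 0)], sign=+1
Σ_t [2,3]: t=2:+1/483840 t=3:−1/1451520 = 1/725760
(3j)²=24/1547 [(6 4 6; 3 2 -5)], sign=-1
⇒ 4πI² = 864/3179
I = (-1)√(864/3179/(4π)) = -0.14706410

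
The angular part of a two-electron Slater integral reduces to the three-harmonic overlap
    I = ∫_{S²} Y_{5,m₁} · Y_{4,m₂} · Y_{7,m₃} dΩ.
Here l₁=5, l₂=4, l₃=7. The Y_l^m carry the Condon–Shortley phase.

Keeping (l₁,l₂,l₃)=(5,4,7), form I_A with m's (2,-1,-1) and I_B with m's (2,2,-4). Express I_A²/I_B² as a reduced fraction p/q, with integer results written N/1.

Shared (l₁,l₂,l₃)=(5,4,7): N and (l;000)² cancel in I_A²/I_B².
A: Δ = 2!·8!·6!/17! = 1/6126120; Racah Σ t=0..2: t=0:+1/51840 t=1:−1/69120 t=2:+1/1209600 = 41/7257600; ⇒ 3j(5 4 7; 2 -1 -1)² = 1681/510510, sgn +1
B: Δ = 2!·8!·6!/17! = 1/6126120; Racah Σ t=0..2: t=0:+1/1036800 t=1:−1/172800 t=2:+1/483840 = -1/362880; ⇒ 3j(5 4 7; 2 2 -4)² = 20/1547, sgn +1
I_A²/I_B² = (1681/510510)/(20/1547) = 1681/6600

1681/6600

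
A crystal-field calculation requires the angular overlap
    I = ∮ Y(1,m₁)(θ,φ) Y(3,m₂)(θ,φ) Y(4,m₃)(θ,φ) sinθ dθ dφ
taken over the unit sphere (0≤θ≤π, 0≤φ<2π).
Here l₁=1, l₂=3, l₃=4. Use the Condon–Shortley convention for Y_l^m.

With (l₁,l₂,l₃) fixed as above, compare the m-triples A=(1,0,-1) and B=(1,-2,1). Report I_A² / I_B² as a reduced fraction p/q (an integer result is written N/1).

10/3

Same 1,3,4: normalisation and zero-m 3j drop out of the ratio.
A: Δ: 0! 2! 6! / 9! → 1/252; sum: t=0:+1/72 = 1/72; 3j²(1 3 4; 1 0 -1) = Δ·Π!·Σ² = 5/126  (sign -1)
B: Δ: 0! 2! 6! / 9! → 1/252; sum: t=0:+1/240 = 1/240; 3j²(1 3 4; 1 -2 1) = Δ·Π!·Σ² = 1/84  (sign -1)
I_A²/I_B² = (5/126)/(1/84) = 10/3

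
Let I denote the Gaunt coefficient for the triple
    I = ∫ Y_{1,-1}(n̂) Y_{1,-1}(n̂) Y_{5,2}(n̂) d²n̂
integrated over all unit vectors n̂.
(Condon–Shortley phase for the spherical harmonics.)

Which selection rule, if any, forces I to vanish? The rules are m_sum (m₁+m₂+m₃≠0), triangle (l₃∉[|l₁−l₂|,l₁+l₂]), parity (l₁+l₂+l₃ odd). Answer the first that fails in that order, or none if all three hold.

triangle

Σmᵢ = 0  ✓
l₃∈[|l₁−l₂|,l₁+l₂]=[0,2], have l₃=5  ✗
Σlᵢ = 7 ⇒ odd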